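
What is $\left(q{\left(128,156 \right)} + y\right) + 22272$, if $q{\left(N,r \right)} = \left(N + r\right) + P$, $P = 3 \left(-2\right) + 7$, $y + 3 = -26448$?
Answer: $-3894$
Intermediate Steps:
$y = -26451$ ($y = -3 - 26448 = -26451$)
$P = 1$ ($P = -6 + 7 = 1$)
$q{\left(N,r \right)} = 1 + N + r$ ($q{\left(N,r \right)} = \left(N + r\right) + 1 = 1 + N + r$)
$\left(q{\left(128,156 \right)} + y\right) + 22272 = \left(\left(1 + 128 + 156\right) - 26451\right) + 22272 = \left(285 - 26451\right) + 22272 = -26166 + 22272 = -3894$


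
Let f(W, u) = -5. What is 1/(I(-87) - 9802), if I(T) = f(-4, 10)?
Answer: -1/9807 ≈ -0.00010197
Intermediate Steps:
I(T) = -5
1/(I(-87) - 9802) = 1/(-5 - 9802) = 1/(-9807) = -1/9807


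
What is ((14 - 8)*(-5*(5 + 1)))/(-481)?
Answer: 180/481 ≈ 0.37422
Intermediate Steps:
((14 - 8)*(-5*(5 + 1)))/(-481) = (6*(-5*6))*(-1/481) = (6*(-30))*(-1/481) = -180*(-1/481) = 180/481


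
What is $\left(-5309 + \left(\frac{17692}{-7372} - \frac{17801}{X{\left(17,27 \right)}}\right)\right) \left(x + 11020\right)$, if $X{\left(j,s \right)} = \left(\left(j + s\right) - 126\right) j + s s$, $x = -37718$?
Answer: $\frac{1300135973542}{9215} \approx 1.4109 \cdot 10^{8}$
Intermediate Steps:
$X{\left(j,s \right)} = s^{2} + j \left(-126 + j + s\right)$ ($X{\left(j,s \right)} = \left(-126 + j + s\right) j + s^{2} = j \left(-126 + j + s\right) + s^{2} = s^{2} + j \left(-126 + j + s\right)$)
$\left(-5309 + \left(\frac{17692}{-7372} - \frac{17801}{X{\left(17,27 \right)}}\right)\right) \left(x + 11020\right) = \left(-5309 - \left(\frac{4423}{1843} + \frac{17801}{17^{2} + 27^{2} - 2142 + 17 \cdot 27}\right)\right) \left(-37718 + 11020\right) = \left(-5309 - \left(\frac{4423}{1843} + \frac{17801}{289 + 729 - 2142 + 459}\right)\right) \left(-26698\right) = \left(-5309 - \left(\frac{4423}{1843} + \frac{17801}{-665}\right)\right) \left(-26698\right) = \left(-5309 - - \frac{224556}{9215}\right) \left(-26698\right) = \left(-5309 + \left(- \frac{4423}{1843} + \frac{2543}{95}\right)\right) \left(-26698\right) = \left(-5309 + \frac{224556}{9215}\right) \left(-26698\right) = \left(- \frac{48697879}{9215}\right) \left(-26698\right) = \frac{1300135973542}{9215}$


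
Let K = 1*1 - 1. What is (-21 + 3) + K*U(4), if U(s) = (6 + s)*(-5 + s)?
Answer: -18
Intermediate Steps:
U(s) = (-5 + s)*(6 + s)
K = 0 (K = 1 - 1 = 0)
(-21 + 3) + K*U(4) = (-21 + 3) + 0*(-30 + 4 + 4**2) = -18 + 0*(-30 + 4 + 16) = -18 + 0*(-10) = -18 + 0 = -18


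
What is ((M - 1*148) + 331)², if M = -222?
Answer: 1521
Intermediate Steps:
((M - 1*148) + 331)² = ((-222 - 1*148) + 331)² = ((-222 - 148) + 331)² = (-370 + 331)² = (-39)² = 1521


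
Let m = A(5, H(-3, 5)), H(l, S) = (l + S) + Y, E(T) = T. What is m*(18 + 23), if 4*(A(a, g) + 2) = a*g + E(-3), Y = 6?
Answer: 1189/4 ≈ 297.25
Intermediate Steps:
H(l, S) = 6 + S + l (H(l, S) = (l + S) + 6 = (S + l) + 6 = 6 + S + l)
A(a, g) = -11/4 + a*g/4 (A(a, g) = -2 + (a*g - 3)/4 = -2 + (-3 + a*g)/4 = -2 + (-¾ + a*g/4) = -11/4 + a*g/4)
m = 29/4 (m = -11/4 + (¼)*5*(6 + 5 - 3) = -11/4 + (¼)*5*8 = -11/4 + 10 = 29/4 ≈ 7.2500)
m*(18 + 23) = 29*(18 + 23)/4 = (29/4)*41 = 1189/4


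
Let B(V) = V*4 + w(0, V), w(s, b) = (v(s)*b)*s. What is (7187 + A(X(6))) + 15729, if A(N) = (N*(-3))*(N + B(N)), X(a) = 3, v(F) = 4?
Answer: 22781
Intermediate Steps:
w(s, b) = 4*b*s (w(s, b) = (4*b)*s = 4*b*s)
B(V) = 4*V (B(V) = V*4 + 4*V*0 = 4*V + 0 = 4*V)
A(N) = -15*N**2 (A(N) = (N*(-3))*(N + 4*N) = (-3*N)*(5*N) = -15*N**2)
(7187 + A(X(6))) + 15729 = (7187 - 15*3**2) + 15729 = (7187 - 15*9) + 15729 = (7187 - 135) + 15729 = 7052 + 15729 = 22781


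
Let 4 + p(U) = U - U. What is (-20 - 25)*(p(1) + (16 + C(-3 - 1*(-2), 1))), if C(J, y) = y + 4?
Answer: -765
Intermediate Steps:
C(J, y) = 4 + y
p(U) = -4 (p(U) = -4 + (U - U) = -4 + 0 = -4)
(-20 - 25)*(p(1) + (16 + C(-3 - 1*(-2), 1))) = (-20 - 25)*(-4 + (16 + (4 + 1))) = -45*(-4 + (16 + 5)) = -45*(-4 + 21) = -45*17 = -765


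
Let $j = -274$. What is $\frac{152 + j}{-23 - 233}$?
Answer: $\frac{61}{128} \approx 0.47656$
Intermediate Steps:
$\frac{152 + j}{-23 - 233} = \frac{152 - 274}{-23 - 233} = - \frac{122}{-256} = \left(-122\right) \left(- \frac{1}{256}\right) = \frac{61}{128}$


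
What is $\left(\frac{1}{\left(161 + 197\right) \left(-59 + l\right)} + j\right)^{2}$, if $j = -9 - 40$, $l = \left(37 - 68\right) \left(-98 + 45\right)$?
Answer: $\frac{772091082721729}{321570653184} \approx 2401.0$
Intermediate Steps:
$l = 1643$ ($l = \left(-31\right) \left(-53\right) = 1643$)
$j = -49$ ($j = -9 - 40 = -49$)
$\left(\frac{1}{\left(161 + 197\right) \left(-59 + l\right)} + j\right)^{2} = \left(\frac{1}{\left(161 + 197\right) \left(-59 + 1643\right)} - 49\right)^{2} = \left(\frac{1}{358 \cdot 1584} - 49\right)^{2} = \left(\frac{1}{567072} - 49\right)^{2} = \left(- \frac{27786527}{567072}\right)^{2} = \frac{772091082721729}{321570653184}$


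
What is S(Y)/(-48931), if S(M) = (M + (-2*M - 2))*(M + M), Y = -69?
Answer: 9246/48931 ≈ 0.18896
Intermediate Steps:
S(M) = 2*M*(-2 - M) (S(M) = (M + (-2 - 2*M))*(2*M) = (-2 - M)*(2*M) = 2*M*(-2 - M))
S(Y)/(-48931) = -2*(-69)*(2 - 69)/(-48931) = -2*(-69)*(-67)*(-1/48931) = -9246*(-1/48931) = 9246/48931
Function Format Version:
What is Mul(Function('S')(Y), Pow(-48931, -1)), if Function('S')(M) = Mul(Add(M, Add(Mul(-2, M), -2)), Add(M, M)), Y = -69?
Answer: Rational(9246, 48931) ≈ 0.18896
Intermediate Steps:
Function('S')(M) = Mul(2, M, Add(-2, Mul(-1, M))) (Function('S')(M) = Mul(Add(M, Add(-2, Mul(-2, M))), Mul(2, M)) = Mul(Add(-2, Mul(-1, M)), Mul(2, M)) = Mul(2, M, Add(-2, Mul(-1, M))))
Mul(Function('S')(Y), Pow(-48931, -1)) = Mul(Mul(-2, -69, Add(2, -69)), Pow(-48931, -1)) = Mul(Mul(-2, -69, -67), Rational(-1, 48931)) = Mul(-9246, Rational(-1, 48931)) = Rational(9246, 48931)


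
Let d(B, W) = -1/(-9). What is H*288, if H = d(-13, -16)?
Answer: 32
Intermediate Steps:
d(B, W) = ⅑ (d(B, W) = -1*(-⅑) = ⅑)
H = ⅑ ≈ 0.11111
H*288 = (⅑)*288 = 32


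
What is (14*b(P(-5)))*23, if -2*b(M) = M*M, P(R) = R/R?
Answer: -161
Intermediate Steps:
P(R) = 1
b(M) = -M**2/2 (b(M) = -M*M/2 = -M**2/2)
(14*b(P(-5)))*23 = (14*(-1/2*1**2))*23 = (14*(-1/2*1))*23 = (14*(-1/2))*23 = -7*23 = -161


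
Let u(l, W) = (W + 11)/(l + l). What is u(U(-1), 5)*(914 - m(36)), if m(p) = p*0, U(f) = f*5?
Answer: -7312/5 ≈ -1462.4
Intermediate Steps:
U(f) = 5*f
u(l, W) = (11 + W)/(2*l) (u(l, W) = (11 + W)/((2*l)) = (11 + W)*(1/(2*l)) = (11 + W)/(2*l))
m(p) = 0
u(U(-1), 5)*(914 - m(36)) = ((11 + 5)/(2*((5*(-1)))))*(914 - 1*0) = ((½)*16/(-5))*(914 + 0) = ((½)*(-⅕)*16)*914 = -8/5*914 = -7312/5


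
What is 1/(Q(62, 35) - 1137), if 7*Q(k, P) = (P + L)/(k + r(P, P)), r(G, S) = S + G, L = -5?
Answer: -154/175093 ≈ -0.00087953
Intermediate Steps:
r(G, S) = G + S
Q(k, P) = (-5 + P)/(7*(k + 2*P)) (Q(k, P) = ((P - 5)/(k + (P + P)))/7 = ((-5 + P)/(k + 2*P))/7 = (-5 + P)/(7*(k + 2*P)))
1/(Q(62, 35) - 1137) = 1/((-5 + 35)/(7*(62 + 2*35)) - 1137) = 1/((⅐)*30/(62 + 70) - 1137) = 1/((⅐)*30/132 - 1137) = 1/((⅐)*(1/132)*30 - 1137) = 1/(5/154 - 1137) = 1/(-175093/154) = -154/175093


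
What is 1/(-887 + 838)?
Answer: -1/49 ≈ -0.020408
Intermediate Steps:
1/(-887 + 838) = 1/(-49) = -1/49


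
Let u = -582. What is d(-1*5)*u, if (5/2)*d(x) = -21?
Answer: 24444/5 ≈ 4888.8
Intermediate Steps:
d(x) = -42/5 (d(x) = (⅖)*(-21) = -42/5)
d(-1*5)*u = -42/5*(-582) = 24444/5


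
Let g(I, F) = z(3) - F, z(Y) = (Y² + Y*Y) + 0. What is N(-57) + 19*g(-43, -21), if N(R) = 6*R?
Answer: 399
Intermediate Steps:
z(Y) = 2*Y² (z(Y) = (Y² + Y²) + 0 = 2*Y² + 0 = 2*Y²)
g(I, F) = 18 - F (g(I, F) = 2*3² - F = 2*9 - F = 18 - F)
N(-57) + 19*g(-43, -21) = 6*(-57) + 19*(18 - 1*(-21)) = -342 + 19*(18 + 21) = -342 + 19*39 = -342 + 741 = 399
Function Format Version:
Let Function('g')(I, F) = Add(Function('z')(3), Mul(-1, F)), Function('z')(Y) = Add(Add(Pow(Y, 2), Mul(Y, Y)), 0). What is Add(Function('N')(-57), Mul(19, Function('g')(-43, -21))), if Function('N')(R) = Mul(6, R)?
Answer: 399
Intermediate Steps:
Function('z')(Y) = Mul(2, Pow(Y, 2)) (Function('z')(Y) = Add(Add(Pow(Y, 2), Pow(Y, 2)), 0) = Add(Mul(2, Pow(Y, 2)), 0) = Mul(2, Pow(Y, 2)))
Function('g')(I, F) = Add(18, Mul(-1, F)) (Function('g')(I, F) = Add(Mul(2, Pow(3, 2)), Mul(-1, F)) = Add(Mul(2, 9), Mul(-1, F)) = Add(18, Mul(-1, F)))
Add(Function('N')(-57), Mul(19, Function('g')(-43, -21))) = Add(Mul(6, -57), Mul(19, Add(18, Mul(-1, -21)))) = Add(-342, Mul(19, Add(18, 21))) = Add(-342, Mul(19, 39)) = Add(-342, 741) = 399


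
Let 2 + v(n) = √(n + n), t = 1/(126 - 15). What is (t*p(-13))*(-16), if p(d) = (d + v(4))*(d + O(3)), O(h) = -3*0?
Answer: -1040/37 + 416*√2/111 ≈ -22.808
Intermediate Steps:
O(h) = 0
t = 1/111 ≈ 0.0090090
v(n) = -2 + √2*√n (v(n) = -2 + √(n + n) = -2 + √(2*n) = -2 + √2*√n)
p(d) = d*(-2 + d + 2*√2) (p(d) = (d + (-2 + √2*√4))*(d + 0) = (d + (-2 + √2*2))*d = (d + (-2 + 2*√2))*d = (-2 + d + 2*√2)*d = d*(-2 + d + 2*√2))
(t*p(-13))*(-16) = ((-13*(-2 - 13 + 2*√2))/111)*(-16) = ((-13*(-15 + 2*√2))/111)*(-16) = ((195 - 26*√2)/111)*(-16) = (65/37 - 26*√2/111)*(-16) = -1040/37 + 416*√2/111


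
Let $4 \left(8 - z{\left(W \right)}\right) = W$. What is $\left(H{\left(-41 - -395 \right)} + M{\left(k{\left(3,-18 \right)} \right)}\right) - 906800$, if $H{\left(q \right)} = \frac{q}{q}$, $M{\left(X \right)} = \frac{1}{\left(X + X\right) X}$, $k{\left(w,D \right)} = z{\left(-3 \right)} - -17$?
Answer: $- \frac{9620230583}{10609} \approx -9.068 \cdot 10^{5}$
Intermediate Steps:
$z{\left(W \right)} = 8 - \frac{W}{4}$
$k{\left(w,D \right)} = \frac{103}{4}$ ($k{\left(w,D \right)} = \left(8 - - \frac{3}{4}\right) - -17 = \left(8 + \frac{3}{4}\right) + 17 = \frac{35}{4} + 17 = \frac{103}{4}$)
$M{\left(X \right)} = \frac{1}{2 X^{2}}$ ($M{\left(X \right)} = \frac{1}{2 X X} = \frac{\frac{1}{2} \frac{1}{X}}{X} = \frac{1}{2 X^{2}}$)
$H{\left(q \right)} = 1$
$\left(H{\left(-41 - -395 \right)} + M{\left(k{\left(3,-18 \right)} \right)}\right) - 906800 = \left(1 + \frac{1}{2 \cdot \frac{10609}{16}}\right) - 906800 = \left(1 + \frac{1}{2} \cdot \frac{16}{10609}\right) - 906800 = \left(1 + \frac{8}{10609}\right) - 906800 = \frac{10617}{10609} - 906800 = - \frac{9620230583}{10609}$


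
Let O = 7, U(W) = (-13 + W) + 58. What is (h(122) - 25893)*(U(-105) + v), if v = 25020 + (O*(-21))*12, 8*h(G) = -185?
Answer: -1202300871/2 ≈ -6.0115e+8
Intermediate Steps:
U(W) = 45 + W
h(G) = -185/8 (h(G) = (⅛)*(-185) = -185/8)
v = 23256 (v = 25020 + (7*(-21))*12 = 25020 - 147*12 = 25020 - 1764 = 23256)
(h(122) - 25893)*(U(-105) + v) = (-185/8 - 25893)*((45 - 105) + 23256) = -207329*(-60 + 23256)/8 = -207329/8*23196 = -1202300871/2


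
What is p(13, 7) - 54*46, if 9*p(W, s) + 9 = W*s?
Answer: -22274/9 ≈ -2474.9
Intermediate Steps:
p(W, s) = -1 + W*s/9 (p(W, s) = -1 + (W*s)/9 = -1 + W*s/9)
p(13, 7) - 54*46 = (-1 + (⅑)*13*7) - 54*46 = (-1 + 91/9) - 2484 = 82/9 - 2484 = -22274/9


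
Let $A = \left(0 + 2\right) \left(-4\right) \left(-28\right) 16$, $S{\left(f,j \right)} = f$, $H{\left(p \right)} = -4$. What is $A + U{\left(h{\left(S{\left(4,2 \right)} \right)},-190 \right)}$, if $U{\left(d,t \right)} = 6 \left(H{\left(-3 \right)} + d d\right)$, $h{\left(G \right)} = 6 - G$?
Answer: $3584$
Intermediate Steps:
$U{\left(d,t \right)} = -24 + 6 d^{2}$ ($U{\left(d,t \right)} = 6 \left(-4 + d d\right) = 6 \left(-4 + d^{2}\right) = -24 + 6 d^{2}$)
$A = 3584$ ($A = 2 \left(-4\right) \left(-28\right) 16 = \left(-8\right) \left(-28\right) 16 = 224 \cdot 16 = 3584$)
$A + U{\left(h{\left(S{\left(4,2 \right)} \right)},-190 \right)} = 3584 - \left(24 - 6 \left(6 - 4\right)^{2}\right) = 3584 - \left(24 - 6 \cdot 2^{2}\right) = 3584 + \left(-24 + 6 \cdot 4\right) = 3584 + \left(-24 + 24\right) = 3584 + 0 = 3584$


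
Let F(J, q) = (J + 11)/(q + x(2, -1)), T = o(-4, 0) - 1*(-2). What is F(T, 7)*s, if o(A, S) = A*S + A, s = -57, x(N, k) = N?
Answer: -57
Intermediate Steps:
o(A, S) = A + A*S
T = -2 (T = -4*(1 + 0) - 1*(-2) = -4*1 + 2 = -4 + 2 = -2)
F(J, q) = (11 + J)/(2 + q) (F(J, q) = (J + 11)/(q + 2) = (11 + J)/(2 + q))
F(T, 7)*s = ((11 - 2)/(2 + 7))*(-57) = (9/9)*(-57) = ((1/9)*9)*(-57) = 1*(-57) = -57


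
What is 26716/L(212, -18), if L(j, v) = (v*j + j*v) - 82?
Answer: -13358/3857 ≈ -3.4633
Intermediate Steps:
L(j, v) = -82 + 2*j*v (L(j, v) = (j*v + j*v) - 82 = 2*j*v - 82 = -82 + 2*j*v)
26716/L(212, -18) = 26716/(-82 + 2*212*(-18)) = 26716/(-82 - 7632) = 26716/(-7714) = 26716*(-1/7714) = -13358/3857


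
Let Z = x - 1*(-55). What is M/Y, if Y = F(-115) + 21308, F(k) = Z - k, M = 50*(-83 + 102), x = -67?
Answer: 950/21411 ≈ 0.044370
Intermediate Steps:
Z = -12 (Z = -67 - 1*(-55) = -67 + 55 = -12)
M = 950 (M = 50*19 = 950)
F(k) = -12 - k
Y = 21411 (Y = (-12 - 1*(-115)) + 21308 = (-12 + 115) + 21308 = 103 + 21308 = 21411)
M/Y = 950/21411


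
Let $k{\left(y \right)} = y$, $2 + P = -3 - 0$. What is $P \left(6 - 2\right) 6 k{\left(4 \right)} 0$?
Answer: $0$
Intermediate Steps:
$P = -5$ ($P = -2 - 3 = -5$)
$P \left(6 - 2\right) 6 k{\left(4 \right)} 0 = - 5 \left(6 - 2\right) 6 \cdot 4 \cdot 0 = - 5 \cdot 4 \cdot 6 \cdot 4 \cdot 0 = - 5 \cdot 24 \cdot 4 \cdot 0 = - 5 \cdot 96 \cdot 0 = \left(-5\right) 0 = 0$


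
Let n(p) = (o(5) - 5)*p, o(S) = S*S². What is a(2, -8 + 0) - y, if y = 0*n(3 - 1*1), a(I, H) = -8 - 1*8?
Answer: -16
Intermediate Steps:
a(I, H) = -16 (a(I, H) = -8 - 8 = -16)
o(S) = S³
n(p) = 120*p (n(p) = (5³ - 5)*p = (125 - 5)*p = 120*p)
y = 0 (y = 0*(120*(3 - 1*1)) = 0*(120*(3 - 1)) = 0*(120*2) = 0*240 = 0)
a(2, -8 + 0) - y = -16 - 1*0 = -16 + 0 = -16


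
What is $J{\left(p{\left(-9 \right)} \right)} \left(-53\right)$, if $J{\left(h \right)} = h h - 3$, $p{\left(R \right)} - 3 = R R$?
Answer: $-373809$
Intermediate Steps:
$p{\left(R \right)} = 3 + R^{2}$ ($p{\left(R \right)} = 3 + R R = 3 + R^{2}$)
$J{\left(h \right)} = -3 + h^{2}$ ($J{\left(h \right)} = h^{2} - 3 = -3 + h^{2}$)
$J{\left(p{\left(-9 \right)} \right)} \left(-53\right) = \left(-3 + \left(3 + \left(-9\right)^{2}\right)^{2}\right) \left(-53\right) = \left(-3 + \left(3 + 81\right)^{2}\right) \left(-53\right) = \left(-3 + 84^{2}\right) \left(-53\right) = \left(-3 + 7056\right) \left(-53\right) = 7053 \left(-53\right) = -373809$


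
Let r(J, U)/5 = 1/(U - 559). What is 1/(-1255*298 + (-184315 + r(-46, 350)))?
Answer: -209/116685750 ≈ -1.7911e-6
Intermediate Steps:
r(J, U) = 5/(-559 + U) (r(J, U) = 5/(U - 559) = 5/(-559 + U))
1/(-1255*298 + (-184315 + r(-46, 350))) = 1/(-1255*298 + (-184315 + 5/(-559 + 350))) = 1/(-373990 + (-184315 + 5/(-209))) = 1/(-373990 + (-184315 + 5*(-1/209))) = 1/(-373990 + (-184315 - 5/209)) = 1/(-373990 - 38521840/209) = 1/(-116685750/209) = -209/116685750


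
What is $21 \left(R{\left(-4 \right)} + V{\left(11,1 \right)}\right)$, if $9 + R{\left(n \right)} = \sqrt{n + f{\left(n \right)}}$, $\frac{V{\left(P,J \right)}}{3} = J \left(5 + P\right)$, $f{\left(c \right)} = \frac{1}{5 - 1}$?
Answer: $819 + \frac{21 i \sqrt{15}}{2} \approx 819.0 + 40.666 i$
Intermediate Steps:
$f{\left(c \right)} = \frac{1}{4}$
$V{\left(P,J \right)} = 3 J \left(5 + P\right)$
$R{\left(n \right)} = -9 + \sqrt{\frac{1}{4} + n}$ ($R{\left(n \right)} = -9 + \sqrt{n + \frac{1}{4}} = -9 + \sqrt{\frac{1}{4} + n}$)
$21 \left(R{\left(-4 \right)} + V{\left(11,1 \right)}\right) = 21 \left(\left(-9 + \frac{\sqrt{1 + 4 \left(-4\right)}}{2}\right) + 3 \cdot 1 \left(5 + 11\right)\right) = 21 \left(\left(-9 + \frac{\sqrt{1 - 16}}{2}\right) + 3 \cdot 1 \cdot 16\right) = 21 \left(\left(-9 + \frac{\sqrt{-15}}{2}\right) + 48\right) = 21 \left(\left(-9 + \frac{i \sqrt{15}}{2}\right) + 48\right) = 21 \left(39 + \frac{i \sqrt{15}}{2}\right) = 819 + \frac{21 i \sqrt{15}}{2}$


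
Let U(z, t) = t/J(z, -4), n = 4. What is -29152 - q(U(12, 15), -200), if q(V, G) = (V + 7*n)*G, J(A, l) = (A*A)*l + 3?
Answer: -4499432/191 ≈ -23557.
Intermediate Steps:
J(A, l) = 3 + l*A**2 (J(A, l) = A**2*l + 3 = l*A**2 + 3 = 3 + l*A**2)
U(z, t) = t/(3 - 4*z**2)
q(V, G) = G*(28 + V) (q(V, G) = (V + 7*4)*G = (V + 28)*G = (28 + V)*G = G*(28 + V))
-29152 - q(U(12, 15), -200) = -29152 - (-200)*(28 - 1*15/(-3 + 4*12**2)) = -29152 - (-200)*(28 - 1*15/(-3 + 4*144)) = -29152 - (-200)*(28 - 1*15/(-3 + 576)) = -29152 - (-200)*(28 - 1*15/573) = -29152 - (-200)*(28 - 1*15*1/573) = -29152 - (-200)*(28 - 5/191) = -29152 - (-200)*5343/191 = -29152 - 1*(-1068600/191) = -29152 + 1068600/191 = -4499432/191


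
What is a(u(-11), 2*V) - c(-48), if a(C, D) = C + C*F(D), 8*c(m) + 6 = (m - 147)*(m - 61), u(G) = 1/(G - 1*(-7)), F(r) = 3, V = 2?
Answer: -21257/8 ≈ -2657.1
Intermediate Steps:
u(G) = 1/(7 + G) (u(G) = 1/(G + 7) = 1/(7 + G))
c(m) = -¾ + (-147 + m)*(-61 + m)/8 (c(m) = -¾ + ((m - 147)*(m - 61))/8 = -¾ + ((-147 + m)*(-61 + m))/8 = -¾ + (-147 + m)*(-61 + m)/8)
a(C, D) = 4*C (a(C, D) = C + C*3 = C + 3*C = 4*C)
a(u(-11), 2*V) - c(-48) = 4/(7 - 11) - (8961/8 - 26*(-48) + (⅛)*(-48)²) = 4/(-4) - (8961/8 + 1248 + (⅛)*2304) = 4*(-¼) - (8961/8 + 1248 + 288) = -1 - 1*21249/8 = -1 - 21249/8 = -21257/8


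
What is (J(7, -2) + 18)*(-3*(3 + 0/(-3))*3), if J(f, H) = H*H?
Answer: -594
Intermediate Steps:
J(f, H) = H**2
(J(7, -2) + 18)*(-3*(3 + 0/(-3))*3) = ((-2)**2 + 18)*(-3*(3 + 0/(-3))*3) = (4 + 18)*(-3*(3 - 1/3*0)*3) = 22*(-3*(3 + 0)*3) = 22*(-3*3*3) = 22*(-9*3) = 22*(-27) = -594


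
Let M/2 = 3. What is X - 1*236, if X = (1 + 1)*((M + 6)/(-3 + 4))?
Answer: -212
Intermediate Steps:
M = 6 (M = 2*3 = 6)
X = 24 (X = (1 + 1)*((6 + 6)/(-3 + 4)) = 2*(12/1) = 2*(12*1) = 2*12 = 24)
X - 1*236 = 24 - 1*236 = 24 - 236 = -212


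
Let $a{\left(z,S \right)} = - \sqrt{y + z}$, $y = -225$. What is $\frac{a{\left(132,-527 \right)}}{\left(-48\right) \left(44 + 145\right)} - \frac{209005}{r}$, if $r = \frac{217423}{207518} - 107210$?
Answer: $\frac{43372299590}{22247787357} + \frac{i \sqrt{93}}{9072} \approx 1.9495 + 0.001063 i$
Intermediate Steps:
$a{\left(z,S \right)} = - \sqrt{-225 + z}$
$r = - \frac{22247787357}{207518}$ ($r = 217423 \cdot \frac{1}{207518} - 107210 = \frac{217423}{207518} - 107210 = - \frac{22247787357}{207518} \approx -1.0721 \cdot 10^{5}$)
$\frac{a{\left(132,-527 \right)}}{\left(-48\right) \left(44 + 145\right)} - \frac{209005}{r} = \frac{\left(-1\right) \sqrt{-225 + 132}}{\left(-48\right) \left(44 + 145\right)} - \frac{209005}{- \frac{22247787357}{207518}} = \frac{\left(-1\right) \sqrt{-93}}{\left(-48\right) 189} - - \frac{43372299590}{22247787357} = \frac{\left(-1\right) i \sqrt{93}}{-9072} + \frac{43372299590}{22247787357} = - i \sqrt{93} \left(- \frac{1}{9072}\right) + \frac{43372299590}{22247787357} = \frac{i \sqrt{93}}{9072} + \frac{43372299590}{22247787357} = \frac{43372299590}{22247787357} + \frac{i \sqrt{93}}{9072}$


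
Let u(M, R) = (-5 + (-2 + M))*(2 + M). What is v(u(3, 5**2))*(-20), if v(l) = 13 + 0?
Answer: -260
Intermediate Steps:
u(M, R) = (-7 + M)*(2 + M)
v(l) = 13
v(u(3, 5**2))*(-20) = 13*(-20) = -260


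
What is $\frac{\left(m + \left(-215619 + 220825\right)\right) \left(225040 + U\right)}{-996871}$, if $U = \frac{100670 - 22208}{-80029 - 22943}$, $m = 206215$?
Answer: $- \frac{816533991985663}{17108300102} \approx -47727.0$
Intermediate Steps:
$U = - \frac{13077}{17162}$ ($U = \frac{78462}{-102972} = 78462 \left(- \frac{1}{102972}\right) = - \frac{13077}{17162} \approx -0.76197$)
$\frac{\left(m + \left(-215619 + 220825\right)\right) \left(225040 + U\right)}{-996871} = \frac{\left(206215 + \left(-215619 + 220825\right)\right) \left(225040 - \frac{13077}{17162}\right)}{-996871} = \left(206215 + 5206\right) \frac{3862123403}{17162} \left(- \frac{1}{996871}\right) = 211421 \cdot \frac{3862123403}{17162} \left(- \frac{1}{996871}\right) = \frac{816533991985663}{17162} \left(- \frac{1}{996871}\right) = - \frac{816533991985663}{17108300102}$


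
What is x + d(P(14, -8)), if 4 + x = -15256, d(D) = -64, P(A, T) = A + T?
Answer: -15324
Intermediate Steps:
x = -15260 (x = -4 - 15256 = -15260)
x + d(P(14, -8)) = -15260 - 64 = -15324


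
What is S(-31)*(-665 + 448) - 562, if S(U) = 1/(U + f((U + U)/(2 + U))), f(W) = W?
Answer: -14971/27 ≈ -554.48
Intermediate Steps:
S(U) = 1/(U + 2*U/(2 + U)) (S(U) = 1/(U + (U + U)/(2 + U)) = 1/(U + (2*U)/(2 + U)) = 1/(U + 2*U/(2 + U)))
S(-31)*(-665 + 448) - 562 = ((2 - 31)/((-31)*(4 - 31)))*(-665 + 448) - 562 = -1/31*(-29)/(-27)*(-217) - 562 = -1/31*(-1/27)*(-29)*(-217) - 562 = -29/837*(-217) - 562 = 203/27 - 562 = -14971/27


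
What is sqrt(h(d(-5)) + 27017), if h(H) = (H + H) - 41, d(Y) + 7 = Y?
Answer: 2*sqrt(6738) ≈ 164.17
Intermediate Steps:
d(Y) = -7 + Y
h(H) = -41 + 2*H (h(H) = 2*H - 41 = -41 + 2*H)
sqrt(h(d(-5)) + 27017) = sqrt((-41 + 2*(-7 - 5)) + 27017) = sqrt((-41 + 2*(-12)) + 27017) = sqrt((-41 - 24) + 27017) = sqrt(-65 + 27017) = sqrt(26952) = 2*sqrt(6738)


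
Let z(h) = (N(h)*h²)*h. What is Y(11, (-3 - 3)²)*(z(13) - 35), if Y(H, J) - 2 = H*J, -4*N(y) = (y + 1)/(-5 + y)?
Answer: -3171861/8 ≈ -3.9648e+5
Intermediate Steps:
N(y) = -(1 + y)/(4*(-5 + y)) (N(y) = -(y + 1)/(4*(-5 + y)) = -(1 + y)/(4*(-5 + y)))
z(h) = h³*(-1 - h)/(4*(-5 + h)) (z(h) = (((-1 - h)/(4*(-5 + h)))*h²)*h = (h²*(-1 - h)/(4*(-5 + h)))*h = h³*(-1 - h)/(4*(-5 + h)))
Y(H, J) = 2 + H*J
Y(11, (-3 - 3)²)*(z(13) - 35) = (2 + 11*(-3 - 3)²)*((¼)*13³*(-1 - 1*13)/(-5 + 13) - 35) = (2 + 11*(-6)²)*((¼)*2197*(-1 - 13)/8 - 35) = (2 + 11*36)*((¼)*2197*(⅛)*(-14) - 35) = (2 + 396)*(-15379/16 - 35) = 398*(-15939/16) = -3171861/8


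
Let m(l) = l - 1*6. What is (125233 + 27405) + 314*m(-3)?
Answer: 149812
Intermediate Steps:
m(l) = -6 + l (m(l) = l - 6 = -6 + l)
(125233 + 27405) + 314*m(-3) = (125233 + 27405) + 314*(-6 - 3) = 152638 + 314*(-9) = 152638 - 2826 = 149812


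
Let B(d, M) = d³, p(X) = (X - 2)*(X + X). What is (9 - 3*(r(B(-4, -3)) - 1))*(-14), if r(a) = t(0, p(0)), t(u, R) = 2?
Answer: -84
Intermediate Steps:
p(X) = 2*X*(-2 + X) (p(X) = (-2 + X)*(2*X) = 2*X*(-2 + X))
r(a) = 2
(9 - 3*(r(B(-4, -3)) - 1))*(-14) = (9 - 3*(2 - 1))*(-14) = (9 - 3*1)*(-14) = (9 - 3)*(-14) = 6*(-14) = -84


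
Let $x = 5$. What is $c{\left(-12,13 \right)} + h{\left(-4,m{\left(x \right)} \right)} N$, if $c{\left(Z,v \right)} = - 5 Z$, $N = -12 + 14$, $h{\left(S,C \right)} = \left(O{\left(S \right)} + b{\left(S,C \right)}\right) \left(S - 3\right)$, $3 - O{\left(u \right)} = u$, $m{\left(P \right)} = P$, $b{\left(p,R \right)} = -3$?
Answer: $4$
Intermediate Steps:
$O{\left(u \right)} = 3 - u$
$h{\left(S,C \right)} = - S \left(-3 + S\right)$ ($h{\left(S,C \right)} = \left(\left(3 - S\right) - 3\right) \left(S - 3\right) = - S \left(-3 + S\right)$)
$N = 2$
$c{\left(-12,13 \right)} + h{\left(-4,m{\left(x \right)} \right)} N = \left(-5\right) \left(-12\right) + - 4 \left(3 - -4\right) 2 = 60 + - 4 \left(3 + 4\right) 2 = 60 + \left(-4\right) 7 \cdot 2 = 60 - 56 = 4$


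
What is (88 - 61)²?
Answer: 729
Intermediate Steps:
(88 - 61)² = 27² = 729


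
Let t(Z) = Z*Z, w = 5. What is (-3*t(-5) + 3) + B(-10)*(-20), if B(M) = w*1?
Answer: -172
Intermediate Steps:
t(Z) = Z**2
B(M) = 5 (B(M) = 5*1 = 5)
(-3*t(-5) + 3) + B(-10)*(-20) = (-3*(-5)**2 + 3) + 5*(-20) = (-3*25 + 3) - 100 = (-75 + 3) - 100 = -72 - 100 = -172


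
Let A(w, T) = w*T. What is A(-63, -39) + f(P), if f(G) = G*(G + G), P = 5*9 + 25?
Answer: 12257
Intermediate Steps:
A(w, T) = T*w
P = 70 (P = 45 + 25 = 70)
f(G) = 2*G**2 (f(G) = G*(2*G) = 2*G**2)
A(-63, -39) + f(P) = -39*(-63) + 2*70**2 = 2457 + 2*4900 = 2457 + 9800 = 12257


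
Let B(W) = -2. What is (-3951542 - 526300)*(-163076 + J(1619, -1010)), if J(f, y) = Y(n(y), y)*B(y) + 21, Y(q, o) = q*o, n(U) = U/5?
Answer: 2557273176990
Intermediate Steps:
n(U) = U/5 (n(U) = U*(1/5) = U/5)
Y(q, o) = o*q
J(f, y) = 21 - 2*y**2/5 (J(f, y) = (y*(y/5))*(-2) + 21 = (y**2/5)*(-2) + 21 = -2*y**2/5 + 21 = 21 - 2*y**2/5)
(-3951542 - 526300)*(-163076 + J(1619, -1010)) = (-3951542 - 526300)*(-163076 + (21 - 2/5*(-1010)**2)) = -4477842*(-163076 + (21 - 2/5*1020100)) = -4477842*(-163076 + (21 - 408040)) = -4477842*(-163076 - 408019) = -4477842*(-571095) = 2557273176990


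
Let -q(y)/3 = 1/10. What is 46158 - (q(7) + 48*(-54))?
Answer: 487503/10 ≈ 48750.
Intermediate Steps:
q(y) = -3/10
46158 - (q(7) + 48*(-54)) = 46158 - (-3/10 + 48*(-54)) = 46158 - (-3/10 - 2592) = 46158 - 1*(-25923/10) = 46158 + 25923/10 = 487503/10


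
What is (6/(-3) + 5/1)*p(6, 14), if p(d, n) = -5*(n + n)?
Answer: -420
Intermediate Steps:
p(d, n) = -10*n
(6/(-3) + 5/1)*p(6, 14) = (6/(-3) + 5/1)*(-10*14) = (6*(-⅓) + 5*1)*(-140) = (-2 + 5)*(-140) = 3*(-140) = -420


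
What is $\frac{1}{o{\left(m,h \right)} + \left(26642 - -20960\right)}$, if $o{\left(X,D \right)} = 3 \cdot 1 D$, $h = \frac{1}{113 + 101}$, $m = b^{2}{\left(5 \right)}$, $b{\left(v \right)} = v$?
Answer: $\frac{214}{10186831} \approx 2.1008 \cdot 10^{-5}$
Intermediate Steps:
$m = 25$ ($m = 5^{2} = 25$)
$h = \frac{1}{214} \approx 0.0046729$
$o{\left(X,D \right)} = 3 D$
$\frac{1}{o{\left(m,h \right)} + \left(26642 - -20960\right)} = \frac{1}{3 \cdot \frac{1}{214} + \left(26642 - -20960\right)} = \frac{1}{\frac{3}{214} + \left(26642 + 20960\right)} = \frac{1}{\frac{3}{214} + 47602} = \frac{1}{\frac{10186831}{214}} = \frac{214}{10186831}$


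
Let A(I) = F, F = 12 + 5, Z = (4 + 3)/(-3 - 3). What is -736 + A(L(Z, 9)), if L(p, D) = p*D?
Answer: -719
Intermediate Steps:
Z = -7/6 (Z = 7/(-6) = 7*(-⅙) = -7/6 ≈ -1.1667)
F = 17
L(p, D) = D*p
A(I) = 17
-736 + A(L(Z, 9)) = -736 + 17 = -719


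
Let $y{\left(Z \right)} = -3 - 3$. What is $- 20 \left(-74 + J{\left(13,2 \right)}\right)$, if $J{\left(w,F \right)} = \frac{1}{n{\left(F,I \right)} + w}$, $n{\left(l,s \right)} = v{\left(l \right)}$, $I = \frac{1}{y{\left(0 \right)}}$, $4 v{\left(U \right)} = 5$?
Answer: $\frac{84280}{57} \approx 1478.6$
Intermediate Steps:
$y{\left(Z \right)} = -6$
$v{\left(U \right)} = \frac{5}{4}$ ($v{\left(U \right)} = \frac{1}{4} \cdot 5 = \frac{5}{4}$)
$I = - \frac{1}{6}$ ($I = \frac{1}{-6} = - \frac{1}{6} \approx -0.16667$)
$n{\left(l,s \right)} = \frac{5}{4}$
$J{\left(w,F \right)} = \frac{1}{\frac{5}{4} + w}$
$- 20 \left(-74 + J{\left(13,2 \right)}\right) = - 20 \left(-74 + \frac{4}{5 + 4 \cdot 13}\right) = - 20 \left(-74 + \frac{4}{5 + 52}\right) = - 20 \left(-74 + \frac{4}{57}\right) = \left(-20\right) \left(- \frac{4214}{57}\right) = \frac{84280}{57}$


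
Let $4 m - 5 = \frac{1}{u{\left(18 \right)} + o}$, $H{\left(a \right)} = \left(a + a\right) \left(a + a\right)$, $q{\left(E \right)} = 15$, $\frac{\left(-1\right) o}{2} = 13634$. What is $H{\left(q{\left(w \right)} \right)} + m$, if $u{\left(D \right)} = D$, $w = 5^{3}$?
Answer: $\frac{98236249}{109000} \approx 901.25$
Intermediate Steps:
$w = 125$
$o = -27268$ ($o = \left(-2\right) 13634 = -27268$)
$H{\left(a \right)} = 4 a^{2}$ ($H{\left(a \right)} = 2 a 2 a = 4 a^{2}$)
$m = \frac{136249}{109000}$ ($m = \frac{5}{4} + \frac{1}{4 \left(18 - 27268\right)} = \frac{5}{4} + \frac{1}{4 \left(-27250\right)} = \frac{5}{4} + \frac{1}{4} \left(- \frac{1}{27250}\right) = \frac{5}{4} - \frac{1}{109000} = \frac{136249}{109000} \approx 1.25$)
$H{\left(q{\left(w \right)} \right)} + m = 4 \cdot 15^{2} + \frac{136249}{109000} = 4 \cdot 225 + \frac{136249}{109000} = 900 + \frac{136249}{109000} = \frac{98236249}{109000}$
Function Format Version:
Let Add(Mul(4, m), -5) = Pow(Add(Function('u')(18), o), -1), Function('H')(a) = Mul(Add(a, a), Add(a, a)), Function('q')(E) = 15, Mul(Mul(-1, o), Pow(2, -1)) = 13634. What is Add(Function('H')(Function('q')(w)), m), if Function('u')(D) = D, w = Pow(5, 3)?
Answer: Rational(98236249, 109000) ≈ 901.25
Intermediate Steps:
w = 125
o = -27268 (o = Mul(-2, 13634) = -27268)
Function('H')(a) = Mul(4, Pow(a, 2)) (Function('H')(a) = Mul(Mul(2, a), Mul(2, a)) = Mul(4, Pow(a, 2)))
m = Rational(136249, 109000) (m = Add(Rational(5, 4), Mul(Rational(1, 4), Pow(Add(18, -27268), -1))) = Add(Rational(5, 4), Mul(Rational(1, 4), Pow(-27250, -1))) = Add(Rational(5, 4), Mul(Rational(1, 4), Rational(-1, 27250))) = Add(Rational(5, 4), Rational(-1, 109000)) = Rational(136249, 109000) ≈ 1.2500)
Add(Function('H')(Function('q')(w)), m) = Add(Mul(4, Pow(15, 2)), Rational(136249, 109000)) = Add(Mul(4, 225), Rational(136249, 109000)) = Add(900, Rational(136249, 109000)) = Rational(98236249, 109000)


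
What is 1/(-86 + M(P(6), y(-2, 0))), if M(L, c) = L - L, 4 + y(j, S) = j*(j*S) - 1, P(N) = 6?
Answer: -1/86 ≈ -0.011628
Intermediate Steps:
y(j, S) = -5 + S*j² (y(j, S) = -4 + (j*(j*S) - 1) = -4 + (j*(S*j) - 1) = -4 + (S*j² - 1) = -4 + (-1 + S*j²) = -5 + S*j²)
M(L, c) = 0
1/(-86 + M(P(6), y(-2, 0))) = 1/(-86 + 0) = 1/(-86) = -1/86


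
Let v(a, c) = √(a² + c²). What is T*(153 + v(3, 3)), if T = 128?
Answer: 19584 + 384*√2 ≈ 20127.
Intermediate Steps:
T*(153 + v(3, 3)) = 128*(153 + √(3² + 3²)) = 128*(153 + √(9 + 9)) = 128*(153 + √18) = 128*(153 + 3*√2) = 19584 + 384*√2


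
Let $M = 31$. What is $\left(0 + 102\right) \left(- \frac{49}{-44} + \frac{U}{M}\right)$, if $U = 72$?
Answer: $\frac{239037}{682} \approx 350.49$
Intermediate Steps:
$\left(0 + 102\right) \left(- \frac{49}{-44} + \frac{U}{M}\right) = \left(0 + 102\right) \left(- \frac{49}{-44} + \frac{72}{31}\right) = 102 \left(\left(-49\right) \left(- \frac{1}{44}\right) + 72 \cdot \frac{1}{31}\right) = 102 \left(\frac{49}{44} + \frac{72}{31}\right) = 102 \cdot \frac{4687}{1364} = \frac{239037}{682}$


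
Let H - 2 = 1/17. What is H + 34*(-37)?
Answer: -21351/17 ≈ -1255.9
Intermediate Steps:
H = 35/17 (H = 2 + 1/17 = 35/17 ≈ 2.0588)
H + 34*(-37) = 35/17 + 34*(-37) = 35/17 - 1258 = -21351/17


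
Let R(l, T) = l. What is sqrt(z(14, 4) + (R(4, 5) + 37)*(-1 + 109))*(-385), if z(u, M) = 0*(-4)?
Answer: -2310*sqrt(123) ≈ -25619.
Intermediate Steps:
z(u, M) = 0
sqrt(z(14, 4) + (R(4, 5) + 37)*(-1 + 109))*(-385) = sqrt(0 + (4 + 37)*(-1 + 109))*(-385) = sqrt(0 + 41*108)*(-385) = sqrt(0 + 4428)*(-385) = sqrt(4428)*(-385) = (6*sqrt(123))*(-385) = -2310*sqrt(123)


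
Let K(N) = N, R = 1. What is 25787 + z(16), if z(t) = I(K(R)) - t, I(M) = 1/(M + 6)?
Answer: 180398/7 ≈ 25771.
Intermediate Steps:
I(M) = 1/(6 + M)
z(t) = ⅐ - t (z(t) = 1/(6 + 1) - t = 1/7 - t = ⅐ - t)
25787 + z(16) = 25787 + (⅐ - 1*16) = 25787 + (⅐ - 16) = 25787 - 111/7 = 180398/7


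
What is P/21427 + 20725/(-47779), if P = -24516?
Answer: -1615424539/1023760633 ≈ -1.5779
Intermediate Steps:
P/21427 + 20725/(-47779) = -24516/21427 + 20725/(-47779) = -24516*1/21427 + 20725*(-1/47779) = -24516/21427 - 20725/47779 = -1615424539/1023760633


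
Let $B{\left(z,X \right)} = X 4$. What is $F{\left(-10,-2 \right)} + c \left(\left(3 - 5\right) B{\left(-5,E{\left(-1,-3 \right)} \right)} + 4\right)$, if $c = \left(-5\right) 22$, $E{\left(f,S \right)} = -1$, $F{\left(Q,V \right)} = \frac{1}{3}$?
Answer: $- \frac{3959}{3} \approx -1319.7$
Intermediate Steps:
$F{\left(Q,V \right)} = \frac{1}{3}$
$c = -110$
$B{\left(z,X \right)} = 4 X$
$F{\left(-10,-2 \right)} + c \left(\left(3 - 5\right) B{\left(-5,E{\left(-1,-3 \right)} \right)} + 4\right) = \frac{1}{3} - 110 \left(\left(3 - 5\right) 4 \left(-1\right) + 4\right) = \frac{1}{3} - 110 \left(\left(3 - 5\right) \left(-4\right) + 4\right) = \frac{1}{3} - 110 \left(\left(-2\right) \left(-4\right) + 4\right) = \frac{1}{3} - 110 \left(8 + 4\right) = \frac{1}{3} - 1320 = - \frac{3959}{3}$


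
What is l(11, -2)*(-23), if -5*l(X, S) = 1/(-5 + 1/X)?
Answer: -253/270 ≈ -0.93704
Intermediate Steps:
l(X, S) = -1/(5*(-5 + 1/X))
l(11, -2)*(-23) = ((⅕)*11/(-1 + 5*11))*(-23) = ((⅕)*11/(-1 + 55))*(-23) = ((⅕)*11/54)*(-23) = ((⅕)*11*(1/54))*(-23) = (11/270)*(-23) = -253/270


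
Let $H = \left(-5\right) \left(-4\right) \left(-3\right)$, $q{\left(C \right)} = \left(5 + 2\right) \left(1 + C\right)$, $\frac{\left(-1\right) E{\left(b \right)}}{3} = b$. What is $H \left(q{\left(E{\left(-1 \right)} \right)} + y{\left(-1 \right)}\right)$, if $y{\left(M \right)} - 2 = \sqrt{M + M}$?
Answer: $-1800 - 60 i \sqrt{2} \approx -1800.0 - 84.853 i$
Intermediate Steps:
$E{\left(b \right)} = - 3 b$
$q{\left(C \right)} = 7 + 7 C$ ($q{\left(C \right)} = 7 \left(1 + C\right) = 7 + 7 C$)
$y{\left(M \right)} = 2 + \sqrt{2} \sqrt{M}$ ($y{\left(M \right)} = 2 + \sqrt{M + M} = 2 + \sqrt{2 M} = 2 + \sqrt{2} \sqrt{M}$)
$H = -60$ ($H = 20 \left(-3\right) = -60$)
$H \left(q{\left(E{\left(-1 \right)} \right)} + y{\left(-1 \right)}\right) = - 60 \left(\left(7 + 7 \left(\left(-3\right) \left(-1\right)\right)\right) + \left(2 + \sqrt{2} \sqrt{-1}\right)\right) = - 60 \left(\left(7 + 7 \cdot 3\right) + \left(2 + \sqrt{2} i\right)\right) = - 60 \left(\left(7 + 21\right) + \left(2 + i \sqrt{2}\right)\right) = - 60 \left(28 + \left(2 + i \sqrt{2}\right)\right) = - 60 \left(30 + i \sqrt{2}\right) = -1800 - 60 i \sqrt{2}$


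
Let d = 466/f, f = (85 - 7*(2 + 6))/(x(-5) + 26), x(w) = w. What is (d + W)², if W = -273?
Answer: 3493161/841 ≈ 4153.6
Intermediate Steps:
f = 29/21 (f = (85 - 7*(2 + 6))/(-5 + 26) = (85 - 7*8)/21 = (85 - 56)*(1/21) = 29*(1/21) = 29/21 ≈ 1.3810)
d = 9786/29 (d = 466/(29/21) = 466*(21/29) = 9786/29 ≈ 337.45)
(d + W)² = (9786/29 - 273)² = (1869/29)² = 3493161/841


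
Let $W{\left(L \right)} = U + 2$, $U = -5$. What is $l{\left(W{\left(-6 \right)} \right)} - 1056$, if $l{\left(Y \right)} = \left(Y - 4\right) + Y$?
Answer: $-1066$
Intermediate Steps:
$W{\left(L \right)} = -3$ ($W{\left(L \right)} = -5 + 2 = -3$)
$l{\left(Y \right)} = -4 + 2 Y$ ($l{\left(Y \right)} = \left(-4 + Y\right) + Y = -4 + 2 Y$)
$l{\left(W{\left(-6 \right)} \right)} - 1056 = \left(-4 + 2 \left(-3\right)\right) - 1056 = \left(-4 - 6\right) - 1056 = -10 - 1056 = -1066$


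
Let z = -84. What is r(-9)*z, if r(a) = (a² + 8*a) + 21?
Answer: -2520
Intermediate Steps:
r(a) = 21 + a² + 8*a
r(-9)*z = (21 + (-9)² + 8*(-9))*(-84) = (21 + 81 - 72)*(-84) = 30*(-84) = -2520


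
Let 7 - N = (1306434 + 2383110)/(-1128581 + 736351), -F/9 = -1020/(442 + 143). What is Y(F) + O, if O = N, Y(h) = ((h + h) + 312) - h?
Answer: 877278401/2549495 ≈ 344.10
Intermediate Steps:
F = 204/13 (F = -(-9180)/(442 + 143) = -(-9180)/585 = -9*(-68/39) = 204/13 ≈ 15.692)
Y(h) = 312 + h (Y(h) = (2*h + 312) - h = (312 + 2*h) - h = 312 + h)
N = 3217577/196115 (N = 7 - (1306434 + 2383110)/(-1128581 + 736351) = 7 - 3689544/(-392230) = 7 - 3689544*(-1)/392230 = 7 - 1*(-1844772/196115) = 7 + 1844772/196115 = 3217577/196115 ≈ 16.407)
O = 3217577/196115 ≈ 16.407
Y(F) + O = (312 + 204/13) + 3217577/196115 = 4260/13 + 3217577/196115 = 877278401/2549495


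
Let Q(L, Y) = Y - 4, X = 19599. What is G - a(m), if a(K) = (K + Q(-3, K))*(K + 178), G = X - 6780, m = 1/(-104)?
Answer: 73193951/5408 ≈ 13534.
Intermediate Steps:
m = -1/104 ≈ -0.0096154
Q(L, Y) = -4 + Y
G = 12819 (G = 19599 - 6780 = 12819)
a(K) = (-4 + 2*K)*(178 + K) (a(K) = (K + (-4 + K))*(K + 178) = (-4 + 2*K)*(178 + K))
G - a(m) = 12819 - (-712 + 2*(-1/104)² + 352*(-1/104)) = 12819 - (-712 + 2*(1/10816) - 44/13) = 12819 - (-712 + 1/5408 - 44/13) = 12819 - 1*(-3868799/5408) = 12819 + 3868799/5408 = 73193951/5408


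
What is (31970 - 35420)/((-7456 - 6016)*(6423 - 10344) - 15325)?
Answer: -3450/52808387 ≈ -6.5331e-5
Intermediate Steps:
(31970 - 35420)/((-7456 - 6016)*(6423 - 10344) - 15325) = -3450/(-13472*(-3921) - 15325) = -3450/(52823712 - 15325) = -3450/52808387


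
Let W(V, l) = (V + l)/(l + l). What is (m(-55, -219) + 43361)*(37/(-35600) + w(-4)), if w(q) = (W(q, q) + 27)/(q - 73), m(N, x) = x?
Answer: -280044527/17800 ≈ -15733.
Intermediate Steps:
W(V, l) = (V + l)/(2*l) (W(V, l) = (V + l)/((2*l)) = (V + l)*(1/(2*l)) = (V + l)/(2*l))
w(q) = 28/(-73 + q) (w(q) = ((q + q)/(2*q) + 27)/(q - 73) = ((2*q)/(2*q) + 27)/(-73 + q) = (1 + 27)/(-73 + q) = 28/(-73 + q))
(m(-55, -219) + 43361)*(37/(-35600) + w(-4)) = (-219 + 43361)*(37/(-35600) + 28/(-73 - 4)) = 43142*(37*(-1/35600) + 28/(-77)) = 43142*(-37/35600 + 28*(-1/77)) = 43142*(-37/35600 - 4/11) = 43142*(-142807/391600) = -280044527/17800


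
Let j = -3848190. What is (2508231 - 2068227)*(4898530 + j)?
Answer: 462153801360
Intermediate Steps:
(2508231 - 2068227)*(4898530 + j) = (2508231 - 2068227)*(4898530 - 3848190) = 440004*1050340 = 462153801360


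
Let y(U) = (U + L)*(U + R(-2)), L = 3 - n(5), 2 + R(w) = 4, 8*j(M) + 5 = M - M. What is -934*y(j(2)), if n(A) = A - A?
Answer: -97603/32 ≈ -3050.1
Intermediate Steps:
j(M) = -5/8 (j(M) = -5/8 + (M - M)/8 = -5/8 + (⅛)*0 = -5/8 + 0 = -5/8)
n(A) = 0
R(w) = 2 (R(w) = -2 + 4 = 2)
L = 3 (L = 3 - 1*0 = 3 + 0 = 3)
y(U) = (2 + U)*(3 + U) (y(U) = (U + 3)*(U + 2) = (3 + U)*(2 + U) = (2 + U)*(3 + U))
-934*y(j(2)) = -934*(6 + (-5/8)² + 5*(-5/8)) = -934*(6 + 25/64 - 25/8) = -934*209/64 = -97603/32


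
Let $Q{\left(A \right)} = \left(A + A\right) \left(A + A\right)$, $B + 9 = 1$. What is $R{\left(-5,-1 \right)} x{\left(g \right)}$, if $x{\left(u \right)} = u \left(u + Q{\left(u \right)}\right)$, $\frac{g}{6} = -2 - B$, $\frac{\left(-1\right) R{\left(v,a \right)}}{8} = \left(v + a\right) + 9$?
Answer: $-4510080$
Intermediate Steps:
$R{\left(v,a \right)} = -72 - 8 a - 8 v$ ($R{\left(v,a \right)} = - 8 \left(\left(v + a\right) + 9\right) = - 8 \left(\left(a + v\right) + 9\right) = - 8 \left(9 + a + v\right) = -72 - 8 a - 8 v$)
$B = -8$ ($B = -9 + 1 = -8$)
$Q{\left(A \right)} = 4 A^{2}$ ($Q{\left(A \right)} = 2 A 2 A = 4 A^{2}$)
$g = 36$ ($g = 6 \left(-2 - -8\right) = 6 \left(-2 + 8\right) = 6 \cdot 6 = 36$)
$x{\left(u \right)} = u \left(u + 4 u^{2}\right)$
$R{\left(-5,-1 \right)} x{\left(g \right)} = \left(-72 - -8 - -40\right) 36^{2} \left(1 + 4 \cdot 36\right) = \left(-72 + 8 + 40\right) 1296 \left(1 + 144\right) = - 24 \cdot 1296 \cdot 145 = \left(-24\right) 187920 = -4510080$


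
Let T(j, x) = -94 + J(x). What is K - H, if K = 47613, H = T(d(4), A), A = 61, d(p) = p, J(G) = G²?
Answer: 43986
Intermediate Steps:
T(j, x) = -94 + x²
H = 3627 (H = -94 + 61² = -94 + 3721 = 3627)
K - H = 47613 - 1*3627 = 47613 - 3627 = 43986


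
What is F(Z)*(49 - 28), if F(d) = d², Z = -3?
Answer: 189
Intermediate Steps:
F(Z)*(49 - 28) = (-3)²*(49 - 28) = 9*21 = 189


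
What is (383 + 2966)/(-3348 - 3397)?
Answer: -3349/6745 ≈ -0.49652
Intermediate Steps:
(383 + 2966)/(-3348 - 3397) = 3349/(-6745) = 3349*(-1/6745) = -3349/6745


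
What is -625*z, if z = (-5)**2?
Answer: -15625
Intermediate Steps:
z = 25
-625*z = -625*25 = -15625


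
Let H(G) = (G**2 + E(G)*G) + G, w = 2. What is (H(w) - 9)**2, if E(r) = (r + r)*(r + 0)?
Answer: 169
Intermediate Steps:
E(r) = 2*r**2 (E(r) = (2*r)*r = 2*r**2)
H(G) = G + G**2 + 2*G**3 (H(G) = (G**2 + (2*G**2)*G) + G = (G**2 + 2*G**3) + G = G + G**2 + 2*G**3)
(H(w) - 9)**2 = (2*(1 + 2 + 2*2**2) - 9)**2 = (2*(1 + 2 + 2*4) - 9)**2 = (2*(1 + 2 + 8) - 9)**2 = (2*11 - 9)**2 = (22 - 9)**2 = 13**2 = 169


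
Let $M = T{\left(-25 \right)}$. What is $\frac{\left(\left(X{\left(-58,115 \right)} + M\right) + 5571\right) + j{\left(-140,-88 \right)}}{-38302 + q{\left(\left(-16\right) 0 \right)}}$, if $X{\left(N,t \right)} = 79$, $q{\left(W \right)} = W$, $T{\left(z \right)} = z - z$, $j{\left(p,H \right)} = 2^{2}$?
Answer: $- \frac{257}{1741} \approx -0.14762$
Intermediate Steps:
$j{\left(p,H \right)} = 4$
$T{\left(z \right)} = 0$
$M = 0$
$\frac{\left(\left(X{\left(-58,115 \right)} + M\right) + 5571\right) + j{\left(-140,-88 \right)}}{-38302 + q{\left(\left(-16\right) 0 \right)}} = \frac{\left(\left(79 + 0\right) + 5571\right) + 4}{-38302 - 0} = \frac{\left(79 + 5571\right) + 4}{-38302 + 0} = \frac{5650 + 4}{-38302} = 5654 \left(- \frac{1}{38302}\right) = - \frac{257}{1741}$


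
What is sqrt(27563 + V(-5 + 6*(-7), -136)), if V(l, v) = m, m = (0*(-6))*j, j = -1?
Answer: sqrt(27563) ≈ 166.02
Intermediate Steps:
m = 0 (m = (0*(-6))*(-1) = 0*(-1) = 0)
V(l, v) = 0
sqrt(27563 + V(-5 + 6*(-7), -136)) = sqrt(27563 + 0) = sqrt(27563)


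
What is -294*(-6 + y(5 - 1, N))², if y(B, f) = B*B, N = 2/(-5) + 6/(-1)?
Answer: -29400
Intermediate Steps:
N = -32/5 (N = 2*(-⅕) + 6*(-1) = -⅖ - 6 = -32/5 ≈ -6.4000)
y(B, f) = B²
-294*(-6 + y(5 - 1, N))² = -294*(-6 + (5 - 1)²)² = -294*(-6 + 4²)² = -294*(-6 + 16)² = -294*10² = -294*100 = -29400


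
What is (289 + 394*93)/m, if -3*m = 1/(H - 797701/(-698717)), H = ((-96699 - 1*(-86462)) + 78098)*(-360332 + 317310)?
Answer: 226008349089139859409/698717 ≈ 3.2346e+14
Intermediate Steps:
H = -2919515942 (H = ((-96699 + 86462) + 78098)*(-43022) = (-10237 + 78098)*(-43022) = 67861*(-43022) = -2919515942)
m = 698717/6119746258946139 (m = -1/(3*(-2919515942 - 797701/(-698717))) = -1/(3*(-2919515942 - 797701*(-1/698717))) = -1/(3*(-2919515942 + 797701/698717)) = -1/(3*(-2039915419648713/698717)) = -⅓*(-698717/2039915419648713) = 698717/6119746258946139 ≈ 1.1417e-10)
(289 + 394*93)/m = (289 + 394*93)/(698717/6119746258946139) = (289 + 36642)*(6119746258946139/698717) = 36931*(6119746258946139/698717) = 226008349089139859409/698717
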